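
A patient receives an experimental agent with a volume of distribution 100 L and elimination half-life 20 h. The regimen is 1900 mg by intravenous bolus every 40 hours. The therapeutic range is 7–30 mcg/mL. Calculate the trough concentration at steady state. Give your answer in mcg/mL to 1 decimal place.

6.3 mcg/mL

τ = 40 h = 2 half-lives, so f = (1/2)^2 = 0.25.
At steady state, R = 1/(1 − 0.25) = 4/3.
Single-dose peak C₀ = D/Vd = 1900/100 = 19 mcg/mL.
Steady-state peak Cmax,ss = C₀·R = 19 × 4/3 ≈ 25.333 mcg/mL.
Steady-state trough Cmin,ss = Cmax,ss·f ≈ 25.333 × 0.25 ≈ 6.333 mcg/mL.
Trough 6.3 mcg/mL vs MEC 7 mcg/mL: subtherapeutic.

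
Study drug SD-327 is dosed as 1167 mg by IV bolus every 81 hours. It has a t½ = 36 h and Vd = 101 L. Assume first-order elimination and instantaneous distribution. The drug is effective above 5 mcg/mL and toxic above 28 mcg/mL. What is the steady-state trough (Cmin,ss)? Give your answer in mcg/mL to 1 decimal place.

3.1 mcg/mL

k = ln2/t½ = ln2/36 ≈ 0.019254 h⁻¹; fraction remaining f = e^(−kτ) = e^(−0.019254×81) ≈ 0.2102.
At steady state, accumulation factor R = 1/(1 − e^(−kτ)) ≈ 1.2661.
Each bolus raises the concentration by D/Vd = 1167/101 ≈ 11.554 mcg/mL.
Cmax,ss = C₀/(1 − f) ≈ 11.554/0.7898 ≈ 14.629 mcg/mL.
One interval later, Cmin,ss = Cmax,ss·e^(−kτ) ≈ 14.629 × 0.2102 ≈ 3.075 mcg/mL.
Trough 3.1 mcg/mL vs MEC 5 mcg/mL: subtherapeutic.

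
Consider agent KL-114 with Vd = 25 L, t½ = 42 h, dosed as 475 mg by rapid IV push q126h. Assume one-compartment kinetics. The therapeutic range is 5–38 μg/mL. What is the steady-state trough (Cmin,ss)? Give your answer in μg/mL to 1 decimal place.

τ = 126 h = 3 half-lives, so f = (1/2)^3 = 0.125.
Accumulation ratio R = 1/(1 − f) = 1/0.875 = 8/7.
Single-dose peak C₀ = D/Vd = 475/25 = 19 μg/mL.
Steady-state peak Cmax,ss = C₀·R = 19 × 8/7 ≈ 21.714 μg/mL.
Steady-state trough Cmin,ss = Cmax,ss·f ≈ 21.714 × 0.125 ≈ 2.714 μg/mL.
Trough 2.7 μg/mL vs MEC 5 μg/mL: subtherapeutic.

2.7 μg/mL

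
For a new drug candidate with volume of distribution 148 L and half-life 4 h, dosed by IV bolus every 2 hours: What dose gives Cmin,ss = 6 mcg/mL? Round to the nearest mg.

τ/t½ = 2/4 ≈ 0.5, so f = (1/2)^(2/4) ≈ 0.707107.
Cmin,ss = (D/Vd)·f/(1−f), so D = Cmin,ss·Vd·(1−f)/f.
D = 6 × 148 × (1−f)/f ≈ 6 × 148 × 0.41421 ≈ 367.82 mg.

368 mg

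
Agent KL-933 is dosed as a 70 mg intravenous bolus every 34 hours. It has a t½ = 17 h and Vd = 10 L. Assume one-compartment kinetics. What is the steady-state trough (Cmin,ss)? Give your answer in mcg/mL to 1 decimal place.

The dosing interval is 2 half-lives, so f = 2^(−2) = 0.25.
Accumulation ratio R = 1/(1 − f) = 1/0.75 = 4/3.
Single-dose peak C₀ = D/Vd = 70/10 = 7 mcg/mL.
Steady-state peak Cmax,ss = C₀·R = 7 × 4/3 ≈ 9.333 mcg/mL.
Steady-state trough Cmin,ss = Cmax,ss·f ≈ 9.333 × 0.25 ≈ 2.333 mcg/mL.

2.3 mcg/mL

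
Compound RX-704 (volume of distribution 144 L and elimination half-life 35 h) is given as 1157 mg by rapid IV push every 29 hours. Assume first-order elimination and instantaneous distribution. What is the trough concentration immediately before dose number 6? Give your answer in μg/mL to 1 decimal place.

9.8 μg/mL

f = (1/2)^(τ/t½) = (1/2)^(29/35) ≈ 0.5631.
C₀ = D/Vd = 1157/144 ≈ 8.035 μg/mL.
Before the 6th dose, 5 doses have been given. Superposition: Cmin = C₀·(f + f² + … + f^5).
≈ 8.035 × (0.5631 + 0.3171 + 0.1785 + 0.1005 + 0.0566) ≈ 8.035 × 1.2158 ≈ 9.769 μg/mL.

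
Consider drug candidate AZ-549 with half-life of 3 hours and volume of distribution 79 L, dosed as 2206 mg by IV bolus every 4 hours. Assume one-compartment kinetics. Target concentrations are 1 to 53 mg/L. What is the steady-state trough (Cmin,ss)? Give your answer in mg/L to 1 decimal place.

Over one 4-h interval, 4/3 ≈ 1.3333 half-lives elapse, leaving f ≈ 0.3969 of each dose.
Single-dose peak C₀ = D/Vd = 2206/79 ≈ 27.924 mg/L.
Steady-state trough Cmin,ss = C₀·f/(1−f) ≈ 27.924 × 0.3969/0.6031 ≈ 18.377 mg/L.
Trough 18.4 mg/L vs MEC 1 mg/L: adequate.

18.4 mg/L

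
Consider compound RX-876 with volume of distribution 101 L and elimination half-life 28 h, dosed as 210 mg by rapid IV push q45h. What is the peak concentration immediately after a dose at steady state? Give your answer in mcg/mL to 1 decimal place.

3.1 mcg/mL

τ/t½ = 45/28 ≈ 1.6071, so fraction remaining f = (1/2)^(45/28) ≈ 0.3282.
At steady state, accumulation factor R = 1/(1 − e^(−kτ)) ≈ 1.4885.
Single-dose peak C₀ = D/Vd = 210/101 ≈ 2.079 mcg/mL.
Steady-state peak Cmax,ss = C₀·R ≈ 2.079 × 1.4885 ≈ 3.095 mcg/mL.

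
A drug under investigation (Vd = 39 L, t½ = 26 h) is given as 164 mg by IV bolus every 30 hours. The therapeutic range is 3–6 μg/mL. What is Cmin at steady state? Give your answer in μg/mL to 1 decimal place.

3.4 μg/mL

Over one 30-h interval, 30/26 ≈ 1.1538 half-lives elapse, leaving f ≈ 0.4494 of each dose.
At steady state, accumulation factor R = 1/(1 − e^(−kτ)) ≈ 1.8162.
Single-dose peak C₀ = D/Vd = 164/39 ≈ 4.205 μg/mL.
Steady-state peak Cmax,ss = C₀·R ≈ 4.205 × 1.8162 ≈ 7.637 μg/mL.
One interval later, Cmin,ss = Cmax,ss·e^(−kτ) ≈ 7.637 × 0.4494 ≈ 3.432 μg/mL.
Trough 3.4 μg/mL vs MEC 3 μg/mL: adequate.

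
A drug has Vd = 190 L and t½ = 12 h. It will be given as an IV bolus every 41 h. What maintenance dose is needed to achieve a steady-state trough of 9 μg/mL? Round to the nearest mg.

τ/t½ = 41/12 ≈ 3.4167, so f = (1/2)^(41/12) ≈ 0.093644.
Cmin,ss = (D/Vd)·f/(1−f), so D = Cmin,ss·Vd·(1−f)/f.
D = 9 × 190 × (1−f)/f ≈ 9 × 190 × 9.67874 ≈ 16550.65 mg.

16551 mg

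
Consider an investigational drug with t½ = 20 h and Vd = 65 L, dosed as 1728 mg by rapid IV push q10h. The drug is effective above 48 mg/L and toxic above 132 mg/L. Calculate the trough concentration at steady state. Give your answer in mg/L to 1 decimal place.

64.2 mg/L

τ/t½ = 10/20 ≈ 0.5, so fraction remaining f = (1/2)^(10/20) ≈ 0.7071.
Each bolus raises the concentration by D/Vd = 1728/65 ≈ 26.585 mg/L.
Steady-state trough Cmin,ss = C₀·f/(1−f) ≈ 26.585 × 0.7071/0.2929 ≈ 64.180 mg/L.
Trough 64.2 mg/L vs MEC 48 mg/L: adequate.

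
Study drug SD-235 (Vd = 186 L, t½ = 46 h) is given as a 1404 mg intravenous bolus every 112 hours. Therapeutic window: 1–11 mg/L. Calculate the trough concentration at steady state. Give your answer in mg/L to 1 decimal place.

Over one 112-h interval, 112/46 ≈ 2.4348 half-lives elapse, leaving f ≈ 0.1850 of each dose.
At steady state, accumulation factor R = 1/(1 − e^(−kτ)) ≈ 1.2270.
Each bolus raises the concentration by D/Vd = 1404/186 ≈ 7.548 mg/L.
Steady-state peak Cmax,ss = C₀·R ≈ 7.548 × 1.2270 ≈ 9.261 mg/L.
One interval later, Cmin,ss = Cmax,ss·e^(−kτ) ≈ 9.261 × 0.1850 ≈ 1.713 mg/L.
Trough 1.7 mg/L vs MEC 1 mg/L: adequate.

1.7 mg/L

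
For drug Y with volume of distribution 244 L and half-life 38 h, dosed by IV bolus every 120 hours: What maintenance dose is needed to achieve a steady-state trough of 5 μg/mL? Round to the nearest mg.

τ/t½ = 120/38 ≈ 3.1579, so f = (1/2)^(120/38) ≈ 0.112042.
Cmin,ss = (D/Vd)·f/(1−f), so D = Cmin,ss·Vd·(1−f)/f.
D = 5 × 244 × (1−f)/f ≈ 5 × 244 × 7.92522 ≈ 9668.77 mg.

9669 mg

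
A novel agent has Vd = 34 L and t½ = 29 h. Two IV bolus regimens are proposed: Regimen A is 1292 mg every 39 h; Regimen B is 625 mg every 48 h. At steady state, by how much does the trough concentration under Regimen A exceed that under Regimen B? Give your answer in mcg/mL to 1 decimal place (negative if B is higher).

Regimen A: f = (1/2)^(39/29) ≈ 0.3937; Cmin,ss = (1292/34)·f/(1−f) ≈ 24.675 mcg/mL.
Regimen B: f = (1/2)^(48/29) ≈ 0.3175; Cmin,ss = (625/34)·f/(1−f) ≈ 8.551 mcg/mL.
Difference ≈ 24.675 − 8.551 ≈ 16.124 mcg/mL.

16.1 mcg/mL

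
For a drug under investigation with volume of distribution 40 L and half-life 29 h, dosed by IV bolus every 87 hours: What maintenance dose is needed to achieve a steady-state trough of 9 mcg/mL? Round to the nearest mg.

2520 mg

τ/t½ = 87/29 ≈ 3, so f = (1/2)^(87/29) ≈ 0.125000.
Cmin,ss = (D/Vd)·f/(1−f), so D = Cmin,ss·Vd·(1−f)/f.
D = 9 × 40 × (1−f)/f ≈ 9 × 40 × 7.00000 ≈ 2520.00 mg.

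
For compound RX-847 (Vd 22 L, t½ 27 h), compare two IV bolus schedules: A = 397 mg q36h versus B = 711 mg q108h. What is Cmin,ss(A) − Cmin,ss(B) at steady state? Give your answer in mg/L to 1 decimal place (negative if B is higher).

Regimen A: f = (1/2)^(36/27) ≈ 0.3969; Cmin,ss = (397/22)·f/(1−f) ≈ 11.876 mg/L.
Regimen B: f = (1/2)^(108/27) ≈ 0.0625; Cmin,ss = (711/22)·f/(1−f) ≈ 2.155 mg/L.
Difference ≈ 11.876 − 2.155 ≈ 9.721 mg/L.

9.7 mg/L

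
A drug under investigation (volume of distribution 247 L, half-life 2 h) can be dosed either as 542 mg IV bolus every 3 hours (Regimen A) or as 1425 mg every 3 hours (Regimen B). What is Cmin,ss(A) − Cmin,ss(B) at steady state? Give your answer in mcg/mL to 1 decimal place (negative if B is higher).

-2.0 mcg/mL

Regimen A: f = (1/2)^(3/2) ≈ 0.3536; Cmin,ss = (542/247)·f/(1−f) ≈ 1.200 mcg/mL.
Regimen B: f = (1/2)^(3/2) ≈ 0.3536; Cmin,ss = (1425/247)·f/(1−f) ≈ 3.156 mcg/mL.
Difference ≈ 1.200 − 3.156 ≈ -1.956 mcg/mL.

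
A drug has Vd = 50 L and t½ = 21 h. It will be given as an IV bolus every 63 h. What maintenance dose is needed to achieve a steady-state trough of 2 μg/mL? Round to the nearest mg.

τ/t½ = 63/21 ≈ 3, so f = (1/2)^(63/21) ≈ 0.125000.
Cmin,ss = (D/Vd)·f/(1−f), so D = Cmin,ss·Vd·(1−f)/f.
D = 2 × 50 × (1−f)/f ≈ 2 × 50 × 7.00000 ≈ 700.00 mg.

700 mg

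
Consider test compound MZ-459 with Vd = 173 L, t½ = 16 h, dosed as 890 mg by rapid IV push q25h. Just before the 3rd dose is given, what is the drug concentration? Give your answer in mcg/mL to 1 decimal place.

2.3 mcg/mL

f = (1/2)^(τ/t½) = (1/2)^(25/16) ≈ 0.3386.
C₀ = D/Vd = 890/173 ≈ 5.145 mcg/mL.
Before the 3rd dose, 2 doses have been given. Superposition: Cmin = C₀·(f + f²).
≈ 5.145 × (0.3386 + 0.1146) ≈ 5.145 × 0.4532 ≈ 2.332 mcg/mL.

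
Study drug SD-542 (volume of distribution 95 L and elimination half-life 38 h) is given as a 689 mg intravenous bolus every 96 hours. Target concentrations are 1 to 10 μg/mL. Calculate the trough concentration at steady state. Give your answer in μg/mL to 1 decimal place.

τ/t½ = 96/38 ≈ 2.5263, so fraction remaining f = (1/2)^(96/38) ≈ 0.1736.
Accumulation ratio R = 1/(1 − f) ≈ 1/0.8264 ≈ 1.2101.
Each bolus raises the concentration by D/Vd = 689/95 ≈ 7.253 μg/mL.
Cmax,ss = C₀/(1 − f) ≈ 7.253/0.8264 ≈ 8.777 μg/mL.
Steady-state trough Cmin,ss = Cmax,ss·f ≈ 8.777 × 0.1736 ≈ 1.524 μg/mL.
Trough 1.5 μg/mL vs MEC 1 μg/mL: adequate.

1.5 μg/mL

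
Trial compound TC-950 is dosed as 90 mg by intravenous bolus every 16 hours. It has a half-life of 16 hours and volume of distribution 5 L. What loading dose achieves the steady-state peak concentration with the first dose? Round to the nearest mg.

f = (1/2)^(16/16) ≈ 0.500000; accumulation ratio R = 1/(1−f) ≈ 2.00000.
Loading dose to hit Cmax,ss on first dose: D_load = D_maint·R ≈ 90 × 2.00000 ≈ 180.00 mg.

180 mg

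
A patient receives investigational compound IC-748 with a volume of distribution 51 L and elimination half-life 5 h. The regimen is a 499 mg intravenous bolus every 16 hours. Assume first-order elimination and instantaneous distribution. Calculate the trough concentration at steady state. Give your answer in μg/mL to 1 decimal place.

Over one 16-h interval, 16/5 ≈ 3.2 half-lives elapse, leaving f ≈ 0.1088 of each dose.
Single-dose peak C₀ = D/Vd = 499/51 ≈ 9.784 μg/mL.
Steady-state trough Cmin,ss = C₀·f/(1−f) ≈ 9.784 × 0.1088/0.8912 ≈ 1.194 μg/mL.

1.2 μg/mL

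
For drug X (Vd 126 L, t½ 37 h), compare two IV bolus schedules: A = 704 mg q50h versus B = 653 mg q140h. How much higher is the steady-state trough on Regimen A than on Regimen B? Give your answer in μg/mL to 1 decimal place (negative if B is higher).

3.2 μg/mL

Regimen A: f = (1/2)^(50/37) ≈ 0.3919; Cmin,ss = (704/126)·f/(1−f) ≈ 3.601 μg/mL.
Regimen B: f = (1/2)^(140/37) ≈ 0.0726; Cmin,ss = (653/126)·f/(1−f) ≈ 0.406 μg/mL.
Difference ≈ 3.601 − 0.406 ≈ 3.195 μg/mL.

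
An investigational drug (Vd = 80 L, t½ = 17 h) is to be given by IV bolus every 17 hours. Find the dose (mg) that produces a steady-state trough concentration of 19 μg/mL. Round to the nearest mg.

1520 mg

τ/t½ = 17/17 ≈ 1, so f = (1/2)^(17/17) ≈ 0.500000.
Cmin,ss = (D/Vd)·f/(1−f), so D = Cmin,ss·Vd·(1−f)/f.
D = 19 × 80 × (1−f)/f ≈ 19 × 80 × 1.00000 ≈ 1520.00 mg.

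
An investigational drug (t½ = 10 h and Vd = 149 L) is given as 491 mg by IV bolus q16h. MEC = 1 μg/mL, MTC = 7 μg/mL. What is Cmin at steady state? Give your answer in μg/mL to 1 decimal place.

1.6 μg/mL

τ/t½ = 16/10 ≈ 1.6, so fraction remaining f = (1/2)^(16/10) ≈ 0.3299.
At steady state, accumulation factor R = 1/(1 − e^(−kτ)) ≈ 1.4923.
Each bolus raises the concentration by D/Vd = 491/149 ≈ 3.295 μg/mL.
Steady-state peak Cmax,ss = C₀·R ≈ 3.295 × 1.4923 ≈ 4.917 μg/mL.
One interval later, Cmin,ss = Cmax,ss·e^(−kτ) ≈ 4.917 × 0.3299 ≈ 1.622 μg/mL.
Trough 1.6 μg/mL vs MEC 1 μg/mL: adequate.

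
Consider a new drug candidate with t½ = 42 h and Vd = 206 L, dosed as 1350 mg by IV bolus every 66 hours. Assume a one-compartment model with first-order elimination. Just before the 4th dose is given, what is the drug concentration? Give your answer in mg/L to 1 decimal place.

3.2 mg/L

f = (1/2)^(τ/t½) = (1/2)^(66/42) ≈ 0.3365.
C₀ = D/Vd = 1350/206 ≈ 6.553 mg/L.
Before the 4th dose, 3 doses have been given. Superposition: Cmin = C₀·(f + f² + … + f^3).
≈ 6.553 × (0.3365 + 0.1132 + 0.0381) ≈ 6.553 × 0.4878 ≈ 3.197 mg/L.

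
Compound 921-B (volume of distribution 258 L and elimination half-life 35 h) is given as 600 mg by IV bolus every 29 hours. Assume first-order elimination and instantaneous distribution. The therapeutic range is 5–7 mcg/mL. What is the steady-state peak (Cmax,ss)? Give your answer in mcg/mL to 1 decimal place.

5.3 mcg/mL

Over one 29-h interval, 29/35 ≈ 0.82857 half-lives elapse, leaving f ≈ 0.5631 of each dose.
At steady state, accumulation factor R = 1/(1 − e^(−kτ)) ≈ 2.2889.
Single-dose peak C₀ = D/Vd = 600/258 ≈ 2.326 mcg/mL.
Steady-state peak Cmax,ss = C₀·R ≈ 2.326 × 2.2889 ≈ 5.324 mcg/mL.
Peak 5.3 mcg/mL vs MTC 7 mcg/mL: below toxic threshold.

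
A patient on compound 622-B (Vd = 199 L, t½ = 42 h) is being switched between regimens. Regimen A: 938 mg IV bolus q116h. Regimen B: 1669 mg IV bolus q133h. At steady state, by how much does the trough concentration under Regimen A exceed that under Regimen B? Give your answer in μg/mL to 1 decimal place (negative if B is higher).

-0.2 μg/mL

Regimen A: f = (1/2)^(116/42) ≈ 0.1474; Cmin,ss = (938/199)·f/(1−f) ≈ 0.815 μg/mL.
Regimen B: f = (1/2)^(133/42) ≈ 0.1114; Cmin,ss = (1669/199)·f/(1−f) ≈ 1.051 μg/mL.
Difference ≈ 0.815 − 1.051 ≈ -0.236 μg/mL.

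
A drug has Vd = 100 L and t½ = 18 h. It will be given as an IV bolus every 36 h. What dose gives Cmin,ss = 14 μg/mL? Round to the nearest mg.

τ/t½ = 36/18 ≈ 2, so f = (1/2)^(36/18) ≈ 0.250000.
Cmin,ss = (D/Vd)·f/(1−f), so D = Cmin,ss·Vd·(1−f)/f.
D = 14 × 100 × (1−f)/f ≈ 14 × 100 × 3.00000 ≈ 4200.00 mg.

4200 mg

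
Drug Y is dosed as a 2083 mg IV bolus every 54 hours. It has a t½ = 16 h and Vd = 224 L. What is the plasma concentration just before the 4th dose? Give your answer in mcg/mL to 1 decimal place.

f = (1/2)^(τ/t½) = (1/2)^(54/16) ≈ 0.0964.
C₀ = D/Vd = 2083/224 ≈ 9.299 mcg/mL.
Before the 4th dose, 3 doses have been given. Superposition: Cmin = C₀·(f + f² + … + f^3).
≈ 9.299 × (0.0964 + 0.0093 + 0.0009) ≈ 9.299 × 0.1066 ≈ 0.991 mcg/mL.

1.0 mcg/mL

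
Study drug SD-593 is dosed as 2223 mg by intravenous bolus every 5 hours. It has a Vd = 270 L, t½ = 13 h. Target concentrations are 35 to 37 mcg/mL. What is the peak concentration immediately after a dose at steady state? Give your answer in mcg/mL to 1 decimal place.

35.2 mcg/mL

Over one 5-h interval, 5/13 ≈ 0.38462 half-lives elapse, leaving f ≈ 0.7660 of each dose.
Accumulation ratio R = 1/(1 − f) ≈ 1/0.2340 ≈ 4.2735.
Each bolus raises the concentration by D/Vd = 2223/270 ≈ 8.233 mcg/mL.
Steady-state peak Cmax,ss = C₀·R ≈ 8.233 × 4.2735 ≈ 35.184 mcg/mL.
Peak 35.2 mcg/mL vs MTC 37 mcg/mL: below toxic threshold.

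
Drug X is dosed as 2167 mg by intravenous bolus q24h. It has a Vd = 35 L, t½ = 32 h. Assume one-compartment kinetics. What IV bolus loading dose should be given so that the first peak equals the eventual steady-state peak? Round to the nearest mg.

f = (1/2)^(24/32) ≈ 0.594604; accumulation ratio R = 1/(1−f) ≈ 2.46672.
Loading dose to hit Cmax,ss on first dose: D_load = D_maint·R ≈ 2167 × 2.46672 ≈ 5345.38 mg.

5345 mg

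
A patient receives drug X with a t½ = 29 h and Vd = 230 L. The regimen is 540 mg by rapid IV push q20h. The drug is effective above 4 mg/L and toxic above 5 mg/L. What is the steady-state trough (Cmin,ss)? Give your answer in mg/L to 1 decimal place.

k = ln2/t½ = ln2/29 ≈ 0.023902 h⁻¹; fraction remaining f = e^(−kτ) = e^(−0.023902×20) ≈ 0.6200.
Accumulation ratio R = 1/(1 − f) ≈ 1/0.3800 ≈ 2.6316.
Single-dose peak C₀ = D/Vd = 540/230 ≈ 2.348 mg/L.
Cmax,ss = C₀/(1 − f) ≈ 2.348/0.3800 ≈ 6.179 mg/L.
Steady-state trough Cmin,ss = Cmax,ss·f ≈ 6.179 × 0.6200 ≈ 3.831 mg/L.
Trough 3.8 mg/L vs MEC 4 mg/L: subtherapeutic.

3.8 mg/L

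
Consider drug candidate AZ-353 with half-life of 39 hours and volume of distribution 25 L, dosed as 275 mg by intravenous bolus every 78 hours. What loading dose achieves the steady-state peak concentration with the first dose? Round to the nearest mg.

367 mg

f = (1/2)^(78/39) ≈ 0.250000; accumulation ratio R = 1/(1−f) ≈ 1.33333.
Loading dose to hit Cmax,ss on first dose: D_load = D_maint·R ≈ 275 × 1.33333 ≈ 366.67 mg.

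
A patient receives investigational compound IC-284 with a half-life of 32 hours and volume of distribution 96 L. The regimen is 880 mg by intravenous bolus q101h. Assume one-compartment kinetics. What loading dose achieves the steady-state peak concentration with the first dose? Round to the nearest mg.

f = (1/2)^(101/32) ≈ 0.112169; accumulation ratio R = 1/(1−f) ≈ 1.12634.
Loading dose to hit Cmax,ss on first dose: D_load = D_maint·R ≈ 880 × 1.12634 ≈ 991.18 mg.

991 mg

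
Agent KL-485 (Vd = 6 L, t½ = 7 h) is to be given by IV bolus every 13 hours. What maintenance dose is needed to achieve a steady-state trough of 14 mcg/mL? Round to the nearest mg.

220 mg

τ/t½ = 13/7 ≈ 1.8571, so f = (1/2)^(13/7) ≈ 0.276022.
Cmin,ss = (D/Vd)·f/(1−f), so D = Cmin,ss·Vd·(1−f)/f.
D = 14 × 6 × (1−f)/f ≈ 14 × 6 × 2.62290 ≈ 220.32 mg.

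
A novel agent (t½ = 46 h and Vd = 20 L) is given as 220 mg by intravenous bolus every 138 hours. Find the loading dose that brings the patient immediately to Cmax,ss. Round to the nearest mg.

251 mg

f = (1/2)^(138/46) ≈ 0.125000; accumulation ratio R = 1/(1−f) ≈ 1.14286.
Loading dose to hit Cmax,ss on first dose: D_load = D_maint·R ≈ 220 × 1.14286 ≈ 251.43 mg.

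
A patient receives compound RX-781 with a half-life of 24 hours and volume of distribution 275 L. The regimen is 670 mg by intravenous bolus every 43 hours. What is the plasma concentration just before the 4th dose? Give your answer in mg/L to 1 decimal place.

1.0 mg/L

f = (1/2)^(τ/t½) = (1/2)^(43/24) ≈ 0.2888.
C₀ = D/Vd = 670/275 ≈ 2.436 mg/L.
Before the 4th dose, 3 doses have been given. Superposition: Cmin = C₀·(f + f² + … + f^3).
≈ 2.436 × (0.2888 + 0.0834 + 0.0241) ≈ 2.436 × 0.3963 ≈ 0.965 mg/L.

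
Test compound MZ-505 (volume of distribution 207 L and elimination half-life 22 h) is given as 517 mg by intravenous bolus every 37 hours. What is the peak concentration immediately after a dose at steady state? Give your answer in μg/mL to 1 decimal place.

3.6 μg/mL

k = ln2/t½ = ln2/22 ≈ 0.031507 h⁻¹; fraction remaining f = e^(−kτ) = e^(−0.031507×37) ≈ 0.3117.
Accumulation ratio R = 1/(1 − f) ≈ 1/0.6883 ≈ 1.4529.
Single-dose peak C₀ = D/Vd = 517/207 ≈ 2.498 μg/mL.
Steady-state peak Cmax,ss = C₀·R ≈ 2.498 × 1.4529 ≈ 3.629 μg/mL.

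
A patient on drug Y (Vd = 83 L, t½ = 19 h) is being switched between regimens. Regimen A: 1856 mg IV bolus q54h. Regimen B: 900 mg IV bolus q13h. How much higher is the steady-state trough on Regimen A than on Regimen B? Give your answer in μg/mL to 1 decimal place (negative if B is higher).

Regimen A: f = (1/2)^(54/19) ≈ 0.1395; Cmin,ss = (1856/83)·f/(1−f) ≈ 3.625 μg/mL.
Regimen B: f = (1/2)^(13/19) ≈ 0.6223; Cmin,ss = (900/83)·f/(1−f) ≈ 17.866 μg/mL.
Difference ≈ 3.625 − 17.866 ≈ -14.241 μg/mL.

-14.2 μg/mL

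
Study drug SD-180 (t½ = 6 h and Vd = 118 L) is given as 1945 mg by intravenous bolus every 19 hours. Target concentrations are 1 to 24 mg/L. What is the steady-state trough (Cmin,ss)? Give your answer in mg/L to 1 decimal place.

2.1 mg/L

τ/t½ = 19/6 ≈ 3.1667, so fraction remaining f = (1/2)^(19/6) ≈ 0.1114.
At steady state, accumulation factor R = 1/(1 − e^(−kτ)) ≈ 1.1254.
Single-dose peak C₀ = D/Vd = 1945/118 ≈ 16.483 mg/L.
Cmax,ss = C₀/(1 − f) ≈ 16.483/0.8886 ≈ 18.549 mg/L.
One interval later, Cmin,ss = Cmax,ss·e^(−kτ) ≈ 18.549 × 0.1114 ≈ 2.066 mg/L.
Trough 2.1 mg/L vs MEC 1 mg/L: adequate.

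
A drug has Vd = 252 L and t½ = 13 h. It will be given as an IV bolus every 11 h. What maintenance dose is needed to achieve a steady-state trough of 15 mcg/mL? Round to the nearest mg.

τ/t½ = 11/13 ≈ 0.84615, so f = (1/2)^(11/13) ≈ 0.556266.
Cmin,ss = (D/Vd)·f/(1−f), so D = Cmin,ss·Vd·(1−f)/f.
D = 15 × 252 × (1−f)/f ≈ 15 × 252 × 0.79770 ≈ 3015.31 mg.

3015 mg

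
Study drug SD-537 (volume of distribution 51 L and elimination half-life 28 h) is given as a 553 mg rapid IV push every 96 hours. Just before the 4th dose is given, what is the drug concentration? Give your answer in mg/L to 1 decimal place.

f = (1/2)^(τ/t½) = (1/2)^(96/28) ≈ 0.0929.
C₀ = D/Vd = 553/51 ≈ 10.843 mg/L.
Before the 4th dose, 3 doses have been given. Superposition: Cmin = C₀·(f + f² + … + f^3).
≈ 10.843 × (0.0929 + 0.0086 + 0.0008) ≈ 10.843 × 0.1023 ≈ 1.109 mg/L.

1.1 mg/L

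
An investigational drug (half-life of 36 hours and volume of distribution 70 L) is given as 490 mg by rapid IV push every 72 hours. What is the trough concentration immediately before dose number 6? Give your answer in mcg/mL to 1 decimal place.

f = (1/2)^(τ/t½) = (1/2)^(72/36) ≈ 0.2500.
C₀ = D/Vd = 490/70 ≈ 7.000 mcg/mL.
Before the 6th dose, 5 doses have been given. Superposition: Cmin = C₀·(f + f² + … + f^5).
≈ 7.000 × (0.2500 + 0.0625 + 0.0156 + 0.0039 + 0.0010) ≈ 7.000 × 0.3330 ≈ 2.331 mcg/mL.

2.3 mcg/mL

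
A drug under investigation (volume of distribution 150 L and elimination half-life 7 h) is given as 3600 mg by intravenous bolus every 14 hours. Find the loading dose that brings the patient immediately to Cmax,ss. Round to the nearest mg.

4800 mg

f = (1/2)^(14/7) ≈ 0.250000; accumulation ratio R = 1/(1−f) ≈ 1.33333.
Loading dose to hit Cmax,ss on first dose: D_load = D_maint·R ≈ 3600 × 1.33333 ≈ 4799.99 mg.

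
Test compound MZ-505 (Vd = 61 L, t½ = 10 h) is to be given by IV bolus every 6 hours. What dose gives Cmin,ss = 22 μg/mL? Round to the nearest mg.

τ/t½ = 6/10 ≈ 0.6, so f = (1/2)^(6/10) ≈ 0.659754.
Cmin,ss = (D/Vd)·f/(1−f), so D = Cmin,ss·Vd·(1−f)/f.
D = 22 × 61 × (1−f)/f ≈ 22 × 61 × 0.51572 ≈ 692.10 mg.

692 mg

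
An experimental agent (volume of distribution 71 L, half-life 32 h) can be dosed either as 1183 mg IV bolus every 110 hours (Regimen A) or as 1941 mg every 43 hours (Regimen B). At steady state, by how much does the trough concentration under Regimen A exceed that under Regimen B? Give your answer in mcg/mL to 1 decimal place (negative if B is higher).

Regimen A: f = (1/2)^(110/32) ≈ 0.0923; Cmin,ss = (1183/71)·f/(1−f) ≈ 1.694 mcg/mL.
Regimen B: f = (1/2)^(43/32) ≈ 0.3940; Cmin,ss = (1941/71)·f/(1−f) ≈ 17.774 mcg/mL.
Difference ≈ 1.694 − 17.774 ≈ -16.080 mcg/mL.

-16.1 mcg/mL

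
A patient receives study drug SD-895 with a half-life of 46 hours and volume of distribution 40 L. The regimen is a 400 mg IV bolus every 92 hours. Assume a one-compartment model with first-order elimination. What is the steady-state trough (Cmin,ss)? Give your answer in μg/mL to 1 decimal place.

3.3 μg/mL

τ = 92 h = 2 half-lives, so f = (1/2)^2 = 0.25.
Accumulation ratio R = 1/(1 − f) = 1/0.75 = 4/3.
Single-dose peak C₀ = D/Vd = 400/40 = 10 μg/mL.
Steady-state peak Cmax,ss = C₀·R = 10 × 4/3 ≈ 13.333 μg/mL.
Steady-state trough Cmin,ss = Cmax,ss·f ≈ 13.333 × 0.25 ≈ 3.333 μg/mL.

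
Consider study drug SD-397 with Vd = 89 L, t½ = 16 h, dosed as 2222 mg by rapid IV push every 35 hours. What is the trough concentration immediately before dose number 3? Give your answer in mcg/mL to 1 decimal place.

6.7 mcg/mL

f = (1/2)^(τ/t½) = (1/2)^(35/16) ≈ 0.2195.
C₀ = D/Vd = 2222/89 ≈ 24.966 mcg/mL.
Before the 3rd dose, 2 doses have been given. Superposition: Cmin = C₀·(f + f²).
≈ 24.966 × (0.2195 + 0.0482) ≈ 24.966 × 0.2677 ≈ 6.683 mcg/mL.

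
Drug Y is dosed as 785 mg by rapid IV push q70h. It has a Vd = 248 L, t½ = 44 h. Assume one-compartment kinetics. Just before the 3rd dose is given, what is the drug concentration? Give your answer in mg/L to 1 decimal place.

f = (1/2)^(τ/t½) = (1/2)^(70/44) ≈ 0.3320.
C₀ = D/Vd = 785/248 ≈ 3.165 mg/L.
Before the 3rd dose, 2 doses have been given. Superposition: Cmin = C₀·(f + f²).
≈ 3.165 × (0.3320 + 0.1102) ≈ 3.165 × 0.4422 ≈ 1.400 mg/L.

1.4 mg/L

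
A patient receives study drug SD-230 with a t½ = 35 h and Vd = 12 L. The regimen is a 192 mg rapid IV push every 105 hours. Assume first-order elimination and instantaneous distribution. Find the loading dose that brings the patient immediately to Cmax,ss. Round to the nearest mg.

f = (1/2)^(105/35) ≈ 0.125000; accumulation ratio R = 1/(1−f) ≈ 1.14286.
Loading dose to hit Cmax,ss on first dose: D_load = D_maint·R ≈ 192 × 1.14286 ≈ 219.43 mg.

219 mg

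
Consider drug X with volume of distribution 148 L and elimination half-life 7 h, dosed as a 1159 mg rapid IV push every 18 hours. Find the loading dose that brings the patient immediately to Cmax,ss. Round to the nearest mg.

f = (1/2)^(18/7) ≈ 0.168238; accumulation ratio R = 1/(1−f) ≈ 1.20227.
Loading dose to hit Cmax,ss on first dose: D_load = D_maint·R ≈ 1159 × 1.20227 ≈ 1393.43 mg.

1393 mg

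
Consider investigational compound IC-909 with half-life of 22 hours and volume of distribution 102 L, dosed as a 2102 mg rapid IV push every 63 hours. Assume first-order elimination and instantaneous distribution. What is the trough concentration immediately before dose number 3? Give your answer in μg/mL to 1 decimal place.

3.2 μg/mL

f = (1/2)^(τ/t½) = (1/2)^(63/22) ≈ 0.1374.
C₀ = D/Vd = 2102/102 ≈ 20.608 μg/mL.
Before the 3rd dose, 2 doses have been given. Superposition: Cmin = C₀·(f + f²).
≈ 20.608 × (0.1374 + 0.0189) ≈ 20.608 × 0.1563 ≈ 3.221 μg/mL.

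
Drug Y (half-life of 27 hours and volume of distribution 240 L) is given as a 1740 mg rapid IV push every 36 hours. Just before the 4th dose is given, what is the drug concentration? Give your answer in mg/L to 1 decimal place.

4.5 mg/L

f = (1/2)^(τ/t½) = (1/2)^(36/27) ≈ 0.3969.
C₀ = D/Vd = 1740/240 ≈ 7.250 mg/L.
Before the 4th dose, 3 doses have been given. Superposition: Cmin = C₀·(f + f² + … + f^3).
≈ 7.250 × (0.3969 + 0.1575 + 0.0625) ≈ 7.250 × 0.6169 ≈ 4.473 mg/L.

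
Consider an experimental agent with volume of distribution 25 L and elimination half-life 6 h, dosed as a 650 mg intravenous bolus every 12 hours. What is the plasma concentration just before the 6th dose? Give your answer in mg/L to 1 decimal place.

f = (1/2)^(τ/t½) = (1/2)^(12/6) ≈ 0.2500.
C₀ = D/Vd = 650/25 ≈ 26.000 mg/L.
Before the 6th dose, 5 doses have been given. Superposition: Cmin = C₀·(f + f² + … + f^5).
≈ 26.000 × (0.2500 + 0.0625 + 0.0156 + 0.0039 + 0.0010) ≈ 26.000 × 0.3330 ≈ 8.658 mg/L.

8.7 mg/L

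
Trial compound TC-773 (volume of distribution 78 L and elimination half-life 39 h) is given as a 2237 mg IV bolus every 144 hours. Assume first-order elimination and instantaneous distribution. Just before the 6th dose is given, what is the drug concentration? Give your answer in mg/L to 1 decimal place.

2.4 mg/L

f = (1/2)^(τ/t½) = (1/2)^(144/39) ≈ 0.0774.
C₀ = D/Vd = 2237/78 ≈ 28.679 mg/L.
Before the 6th dose, 5 doses have been given. Superposition: Cmin = C₀·(f + f² + … + f^5).
≈ 28.679 × (0.0774 + 0.0060 + 0.0005 + 0.0000 + 0.0000) ≈ 28.679 × 0.0839 ≈ 2.406 mg/L.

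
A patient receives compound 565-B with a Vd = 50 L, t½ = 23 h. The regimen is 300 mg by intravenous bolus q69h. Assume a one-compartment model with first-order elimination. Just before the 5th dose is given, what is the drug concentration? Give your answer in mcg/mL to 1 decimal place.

0.9 mcg/mL

f = (1/2)^(τ/t½) = (1/2)^(69/23) ≈ 0.1250.
C₀ = D/Vd = 300/50 ≈ 6.000 mcg/mL.
Before the 5th dose, 4 doses have been given. Superposition: Cmin = C₀·(f + f² + … + f^4).
≈ 6.000 × (0.1250 + 0.0156 + 0.0020 + 0.0002) ≈ 6.000 × 0.1428 ≈ 0.857 mcg/mL.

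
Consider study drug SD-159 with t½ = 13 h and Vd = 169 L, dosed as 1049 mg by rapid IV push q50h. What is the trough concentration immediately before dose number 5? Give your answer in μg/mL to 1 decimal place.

0.5 μg/mL

f = (1/2)^(τ/t½) = (1/2)^(50/13) ≈ 0.0695.
C₀ = D/Vd = 1049/169 ≈ 6.207 μg/mL.
Before the 5th dose, 4 doses have been given. Superposition: Cmin = C₀·(f + f² + … + f^4).
≈ 6.207 × (0.0695 + 0.0048 + 0.0003 + 0.0000) ≈ 6.207 × 0.0746 ≈ 0.463 μg/mL.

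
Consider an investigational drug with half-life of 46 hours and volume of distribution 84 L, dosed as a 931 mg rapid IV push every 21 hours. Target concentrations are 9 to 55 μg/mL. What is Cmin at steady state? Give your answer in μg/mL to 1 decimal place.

k = ln2/t½ = ln2/46 ≈ 0.015068 h⁻¹; fraction remaining f = e^(−kτ) = e^(−0.015068×21) ≈ 0.7287.
Single-dose peak C₀ = D/Vd = 931/84 ≈ 11.083 μg/mL.
Steady-state trough Cmin,ss = C₀·f/(1−f) ≈ 11.083 × 0.7287/0.2713 ≈ 29.768 μg/mL.
Trough 29.8 μg/mL vs MEC 9 μg/mL: adequate.

29.8 μg/mL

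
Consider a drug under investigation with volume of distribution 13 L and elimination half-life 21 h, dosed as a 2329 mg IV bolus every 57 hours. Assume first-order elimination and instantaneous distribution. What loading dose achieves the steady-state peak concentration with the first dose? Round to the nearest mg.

f = (1/2)^(57/21) ≈ 0.152377; accumulation ratio R = 1/(1−f) ≈ 1.17977.
Loading dose to hit Cmax,ss on first dose: D_load = D_maint·R ≈ 2329 × 1.17977 ≈ 2747.68 mg.

2748 mg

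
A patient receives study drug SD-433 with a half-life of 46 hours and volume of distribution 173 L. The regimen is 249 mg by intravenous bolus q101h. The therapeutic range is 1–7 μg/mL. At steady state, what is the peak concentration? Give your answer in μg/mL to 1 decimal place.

Over one 101-h interval, 101/46 ≈ 2.1957 half-lives elapse, leaving f ≈ 0.2183 of each dose.
At steady state, accumulation factor R = 1/(1 − e^(−kτ)) ≈ 1.2793.
Each bolus raises the concentration by D/Vd = 249/173 ≈ 1.439 μg/mL.
Steady-state peak Cmax,ss = C₀·R ≈ 1.439 × 1.2793 ≈ 1.841 μg/mL.
Peak 1.8 μg/mL vs MTC 7 μg/mL: below toxic threshold.

1.8 μg/mL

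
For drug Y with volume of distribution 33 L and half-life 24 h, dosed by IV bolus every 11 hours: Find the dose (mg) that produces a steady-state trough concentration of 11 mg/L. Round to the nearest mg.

136 mg

τ/t½ = 11/24 ≈ 0.45833, so f = (1/2)^(11/24) ≈ 0.727827.
Cmin,ss = (D/Vd)·f/(1−f), so D = Cmin,ss·Vd·(1−f)/f.
D = 11 × 33 × (1−f)/f ≈ 11 × 33 × 0.37395 ≈ 135.74 mg.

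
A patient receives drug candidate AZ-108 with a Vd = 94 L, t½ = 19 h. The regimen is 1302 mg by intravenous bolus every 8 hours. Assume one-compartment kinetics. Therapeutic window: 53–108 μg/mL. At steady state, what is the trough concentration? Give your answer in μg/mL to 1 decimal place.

40.9 μg/mL

τ/t½ = 8/19 ≈ 0.42105, so fraction remaining f = (1/2)^(8/19) ≈ 0.7469.
At steady state, accumulation factor R = 1/(1 − e^(−kτ)) ≈ 3.9510.
Each bolus raises the concentration by D/Vd = 1302/94 ≈ 13.851 μg/mL.
Steady-state peak Cmax,ss = C₀·R ≈ 13.851 × 3.9510 ≈ 54.725 μg/mL.
Steady-state trough Cmin,ss = Cmax,ss·f ≈ 54.725 × 0.7469 ≈ 40.874 μg/mL.
Trough 40.9 μg/mL vs MEC 53 μg/mL: subtherapeutic.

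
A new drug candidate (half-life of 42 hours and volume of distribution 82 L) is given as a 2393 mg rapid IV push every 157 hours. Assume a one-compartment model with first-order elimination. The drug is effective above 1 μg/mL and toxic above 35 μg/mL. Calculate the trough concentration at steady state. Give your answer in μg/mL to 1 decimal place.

2.4 μg/mL

k = ln2/t½ = ln2/42 ≈ 0.016504 h⁻¹; fraction remaining f = e^(−kτ) = e^(−0.016504×157) ≈ 0.0749.
Each bolus raises the concentration by D/Vd = 2393/82 ≈ 29.183 μg/mL.
Steady-state trough Cmin,ss = C₀·f/(1−f) ≈ 29.183 × 0.0749/0.9251 ≈ 2.363 μg/mL.
Trough 2.4 μg/mL vs MEC 1 μg/mL: adequate.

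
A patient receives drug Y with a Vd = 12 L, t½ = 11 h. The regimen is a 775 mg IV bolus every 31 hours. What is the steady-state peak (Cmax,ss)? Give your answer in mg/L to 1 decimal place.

75.3 mg/L

k = ln2/t½ = ln2/11 ≈ 0.063013 h⁻¹; fraction remaining f = e^(−kτ) = e^(−0.063013×31) ≈ 0.1418.
Accumulation ratio R = 1/(1 − f) ≈ 1/0.8582 ≈ 1.1652.
Each bolus raises the concentration by D/Vd = 775/12 ≈ 64.583 mg/L.
Cmax,ss = C₀/(1 − f) ≈ 64.583/0.8582 ≈ 75.254 mg/L.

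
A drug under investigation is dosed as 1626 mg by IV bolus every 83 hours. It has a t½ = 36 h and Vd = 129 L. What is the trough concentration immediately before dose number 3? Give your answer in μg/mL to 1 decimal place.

3.1 μg/mL

f = (1/2)^(τ/t½) = (1/2)^(83/36) ≈ 0.2023.
C₀ = D/Vd = 1626/129 ≈ 12.605 μg/mL.
Before the 3rd dose, 2 doses have been given. Superposition: Cmin = C₀·(f + f²).
≈ 12.605 × (0.2023 + 0.0409) ≈ 12.605 × 0.2432 ≈ 3.066 μg/mL.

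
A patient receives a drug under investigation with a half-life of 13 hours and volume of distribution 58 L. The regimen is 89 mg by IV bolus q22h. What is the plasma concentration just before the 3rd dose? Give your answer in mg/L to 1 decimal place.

f = (1/2)^(τ/t½) = (1/2)^(22/13) ≈ 0.3094.
C₀ = D/Vd = 89/58 ≈ 1.534 mg/L.
Before the 3rd dose, 2 doses have been given. Superposition: Cmin = C₀·(f + f²).
≈ 1.534 × (0.3094 + 0.0957) ≈ 1.534 × 0.4051 ≈ 0.621 mg/L.

0.6 mg/L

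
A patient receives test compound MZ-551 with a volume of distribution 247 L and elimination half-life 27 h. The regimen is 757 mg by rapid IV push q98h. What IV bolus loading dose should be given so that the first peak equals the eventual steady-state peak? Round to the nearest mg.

f = (1/2)^(98/27) ≈ 0.080793; accumulation ratio R = 1/(1−f) ≈ 1.08789.
Loading dose to hit Cmax,ss on first dose: D_load = D_maint·R ≈ 757 × 1.08789 ≈ 823.53 mg.

824 mg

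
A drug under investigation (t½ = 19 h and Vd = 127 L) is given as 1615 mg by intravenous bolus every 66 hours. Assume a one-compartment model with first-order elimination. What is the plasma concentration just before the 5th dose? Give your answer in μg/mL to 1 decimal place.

1.3 μg/mL

f = (1/2)^(τ/t½) = (1/2)^(66/19) ≈ 0.0900.
C₀ = D/Vd = 1615/127 ≈ 12.717 μg/mL.
Before the 5th dose, 4 doses have been given. Superposition: Cmin = C₀·(f + f² + … + f^4).
≈ 12.717 × (0.0900 + 0.0081 + 0.0007 + 0.0001) ≈ 12.717 × 0.0989 ≈ 1.258 μg/mL.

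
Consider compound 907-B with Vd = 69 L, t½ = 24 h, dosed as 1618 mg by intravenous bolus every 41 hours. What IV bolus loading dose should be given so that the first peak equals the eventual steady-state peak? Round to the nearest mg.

2331 mg

f = (1/2)^(41/24) ≈ 0.306013; accumulation ratio R = 1/(1−f) ≈ 1.44095.
Loading dose to hit Cmax,ss on first dose: D_load = D_maint·R ≈ 1618 × 1.44095 ≈ 2331.46 mg.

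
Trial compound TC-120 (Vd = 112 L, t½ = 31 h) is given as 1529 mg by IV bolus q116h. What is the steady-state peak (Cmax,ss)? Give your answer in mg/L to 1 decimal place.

14.8 mg/L

k = ln2/t½ = ln2/31 ≈ 0.022360 h⁻¹; fraction remaining f = e^(−kτ) = e^(−0.022360×116) ≈ 0.0747.
At steady state, accumulation factor R = 1/(1 − e^(−kτ)) ≈ 1.0807.
Single-dose peak C₀ = D/Vd = 1529/112 ≈ 13.652 mg/L.
Steady-state peak Cmax,ss = C₀·R ≈ 13.652 × 1.0807 ≈ 14.754 mg/L.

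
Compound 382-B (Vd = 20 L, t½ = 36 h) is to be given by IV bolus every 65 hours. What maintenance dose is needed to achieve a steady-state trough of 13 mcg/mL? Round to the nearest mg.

649 mg

τ/t½ = 65/36 ≈ 1.8056, so f = (1/2)^(65/36) ≈ 0.286071.
Cmin,ss = (D/Vd)·f/(1−f), so D = Cmin,ss·Vd·(1−f)/f.
D = 13 × 20 × (1−f)/f ≈ 13 × 20 × 2.49564 ≈ 648.87 mg.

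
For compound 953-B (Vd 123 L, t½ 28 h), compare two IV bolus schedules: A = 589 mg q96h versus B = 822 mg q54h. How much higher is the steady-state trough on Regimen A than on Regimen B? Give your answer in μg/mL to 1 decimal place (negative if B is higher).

-1.9 μg/mL

Regimen A: f = (1/2)^(96/28) ≈ 0.0929; Cmin,ss = (589/123)·f/(1−f) ≈ 0.490 μg/mL.
Regimen B: f = (1/2)^(54/28) ≈ 0.2627; Cmin,ss = (822/123)·f/(1−f) ≈ 2.381 μg/mL.
Difference ≈ 0.490 − 2.381 ≈ -1.891 μg/mL.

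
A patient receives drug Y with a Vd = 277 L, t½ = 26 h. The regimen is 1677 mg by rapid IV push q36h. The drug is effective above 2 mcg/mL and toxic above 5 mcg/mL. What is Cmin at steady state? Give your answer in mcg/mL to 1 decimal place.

Over one 36-h interval, 36/26 ≈ 1.3846 half-lives elapse, leaving f ≈ 0.3830 of each dose.
Accumulation ratio R = 1/(1 − f) ≈ 1/0.6170 ≈ 1.6207.
Single-dose peak C₀ = D/Vd = 1677/277 ≈ 6.054 mcg/mL.
Steady-state peak Cmax,ss = C₀·R ≈ 6.054 × 1.6207 ≈ 9.812 mcg/mL.
One interval later, Cmin,ss = Cmax,ss·e^(−kτ) ≈ 9.812 × 0.3830 ≈ 3.758 mcg/mL.
Trough 3.8 mcg/mL vs MEC 2 mcg/mL: adequate.

3.8 mcg/mL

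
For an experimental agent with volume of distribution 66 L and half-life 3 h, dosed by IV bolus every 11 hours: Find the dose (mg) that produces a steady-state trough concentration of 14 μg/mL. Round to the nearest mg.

τ/t½ = 11/3 ≈ 3.6667, so f = (1/2)^(11/3) ≈ 0.078745.
Cmin,ss = (D/Vd)·f/(1−f), so D = Cmin,ss·Vd·(1−f)/f.
D = 14 × 66 × (1−f)/f ≈ 14 × 66 × 11.69922 ≈ 10810.08 mg.

10810 mg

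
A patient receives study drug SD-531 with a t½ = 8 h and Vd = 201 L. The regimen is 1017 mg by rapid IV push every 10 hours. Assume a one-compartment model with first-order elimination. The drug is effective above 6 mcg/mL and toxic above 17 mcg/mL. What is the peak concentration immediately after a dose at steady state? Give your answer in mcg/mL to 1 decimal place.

k = ln2/t½ = ln2/8 ≈ 0.086643 h⁻¹; fraction remaining f = e^(−kτ) = e^(−0.086643×10) ≈ 0.4204.
Accumulation ratio R = 1/(1 − f) ≈ 1/0.5796 ≈ 1.7253.
Each bolus raises the concentration by D/Vd = 1017/201 ≈ 5.060 mcg/mL.
Steady-state peak Cmax,ss = C₀·R ≈ 5.060 × 1.7253 ≈ 8.730 mcg/mL.
Peak 8.7 mcg/mL vs MTC 17 mcg/mL: below toxic threshold.

8.7 mcg/mL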